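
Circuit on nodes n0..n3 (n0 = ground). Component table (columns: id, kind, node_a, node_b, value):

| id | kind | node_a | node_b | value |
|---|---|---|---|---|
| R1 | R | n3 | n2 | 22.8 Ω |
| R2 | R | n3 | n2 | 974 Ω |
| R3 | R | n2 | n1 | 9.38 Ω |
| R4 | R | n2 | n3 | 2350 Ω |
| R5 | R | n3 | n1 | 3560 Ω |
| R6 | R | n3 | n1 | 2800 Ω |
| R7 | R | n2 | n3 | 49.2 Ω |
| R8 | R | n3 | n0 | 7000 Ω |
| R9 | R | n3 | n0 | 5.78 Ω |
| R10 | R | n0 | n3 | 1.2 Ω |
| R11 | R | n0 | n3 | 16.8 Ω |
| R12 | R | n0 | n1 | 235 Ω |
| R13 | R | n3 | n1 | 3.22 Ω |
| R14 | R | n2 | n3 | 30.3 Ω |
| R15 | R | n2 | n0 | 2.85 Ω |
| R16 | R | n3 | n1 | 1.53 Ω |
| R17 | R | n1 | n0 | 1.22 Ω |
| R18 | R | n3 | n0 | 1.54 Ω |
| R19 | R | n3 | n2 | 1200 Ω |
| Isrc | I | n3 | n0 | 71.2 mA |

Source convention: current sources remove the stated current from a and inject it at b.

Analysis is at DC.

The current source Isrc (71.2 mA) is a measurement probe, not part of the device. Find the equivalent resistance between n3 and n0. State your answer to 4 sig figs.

R_eq = 0.4453 Ω

Element admittances at DC:
  Y(R1) = 0.04386 S between n3,n2
  Y(R2) = 0.001027 S between n3,n2
  Y(R3) = 0.1066 S between n2,n1
  Y(R4) = 0.0004255 S between n2,n3
  Y(R5) = 0.0002809 S between n3,n1
  Y(R6) = 0.0003571 S between n3,n1
  Y(R7) = 0.02033 S between n2,n3
  Y(R8) = 0.0001429 S between n3,n0
  Y(R9) = 0.1730 S between n3,n0
  Y(R10) = 0.8333 S between n0,n3
  Y(R11) = 0.05952 S between n0,n3
  Y(R12) = 0.004255 S between n0,n1
  Y(R13) = 0.3106 S between n3,n1
  Y(R14) = 0.03300 S between n2,n3
  Y(R15) = 0.3509 S between n2,n0
  Y(R16) = 0.6536 S between n3,n1
  Y(R17) = 0.8197 S between n1,n0
  Y(R18) = 0.6494 S between n3,n0
  Y(R19) = 0.0008333 S between n3,n2
  Isrc: injects 0.0712 A into n0 (from n3)
Assemble and solve the 3×3 MNA system:
  V(n1)=-0.01664  V(n2)=-0.008847  V(n3)=-0.03171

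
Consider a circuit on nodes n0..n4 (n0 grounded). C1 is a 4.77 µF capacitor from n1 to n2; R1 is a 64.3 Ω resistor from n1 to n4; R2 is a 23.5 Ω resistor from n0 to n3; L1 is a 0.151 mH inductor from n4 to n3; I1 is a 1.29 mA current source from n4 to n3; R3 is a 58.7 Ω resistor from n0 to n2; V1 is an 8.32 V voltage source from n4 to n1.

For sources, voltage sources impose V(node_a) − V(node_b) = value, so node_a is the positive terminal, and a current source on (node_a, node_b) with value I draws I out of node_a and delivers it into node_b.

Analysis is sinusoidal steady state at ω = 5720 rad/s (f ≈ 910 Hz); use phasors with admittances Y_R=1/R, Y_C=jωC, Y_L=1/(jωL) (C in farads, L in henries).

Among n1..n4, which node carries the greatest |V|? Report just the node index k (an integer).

MNA unknowns: 4 node voltages V₁..V_4 plus 1 source current (V1)
C1: Y=0.000+0.02728j on G[1,2]
R1: Y=0.01555+0.000j on G[1,4]
R2: Y=0.04255+0.000j on G[0,3]
L1: Y=0.000-1.158j on G[4,3]
I1: z[4]−=0.00129, z[3]+=0.00129
R3: Y=0.01704+0.000j on G[0,2]
V1: row V4−V1=8.32, i_V1 at 4,1
solve → V1=-6.353+0.9432j, V2=-4.994-2.175j, V3=1.999+0.8708j, V4=1.967+0.9432j
aux → i_V1=-0.2145-0.03706j

1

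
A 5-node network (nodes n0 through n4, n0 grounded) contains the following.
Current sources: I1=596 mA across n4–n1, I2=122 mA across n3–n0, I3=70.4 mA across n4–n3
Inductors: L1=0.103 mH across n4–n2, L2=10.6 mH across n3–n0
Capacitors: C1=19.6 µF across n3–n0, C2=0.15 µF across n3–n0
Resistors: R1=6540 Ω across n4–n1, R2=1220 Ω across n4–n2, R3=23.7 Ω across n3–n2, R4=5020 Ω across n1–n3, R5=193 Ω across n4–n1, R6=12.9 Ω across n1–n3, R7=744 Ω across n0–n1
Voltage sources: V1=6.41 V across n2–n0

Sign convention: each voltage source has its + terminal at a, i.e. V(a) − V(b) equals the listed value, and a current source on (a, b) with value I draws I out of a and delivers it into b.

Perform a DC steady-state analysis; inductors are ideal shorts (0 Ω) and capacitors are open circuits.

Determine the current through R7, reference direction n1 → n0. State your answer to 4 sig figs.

Element admittances at DC:
  I1: injects 0.596 A into n1 (from n4)
  I2: injects 0.122 A into n0 (from n3)
  L1: short n4↔n2 (DC inductor)
  Y(C1) = 0.000 S between n3,n0
  L2: short n3↔n0 (DC inductor)
  Y(C2) = 0.000 S between n3,n0
  Y(R1) = 0.0001529 S between n4,n1
  Y(R2) = 0.0008197 S between n4,n2
  Y(R3) = 0.04219 S between n3,n2
  I3: injects 0.0704 A into n3 (from n4)
  Y(R4) = 0.0001992 S between n1,n3
  Y(R5) = 0.005181 S between n4,n1
  Y(R6) = 0.07752 S between n1,n3
  Y(R7) = 0.001344 S between n0,n1
  V1: constraint V(n2)−V(n0) = 6.41
Assemble and solve the 7×7 MNA system:
  V(n1)=7.467  V(n2)=6.410  V(n3)=0.000  V(n4)=6.410
  i(L1)=-0.6608  i(L2)=0.7992  i(V1)=-0.9312

0.01004 A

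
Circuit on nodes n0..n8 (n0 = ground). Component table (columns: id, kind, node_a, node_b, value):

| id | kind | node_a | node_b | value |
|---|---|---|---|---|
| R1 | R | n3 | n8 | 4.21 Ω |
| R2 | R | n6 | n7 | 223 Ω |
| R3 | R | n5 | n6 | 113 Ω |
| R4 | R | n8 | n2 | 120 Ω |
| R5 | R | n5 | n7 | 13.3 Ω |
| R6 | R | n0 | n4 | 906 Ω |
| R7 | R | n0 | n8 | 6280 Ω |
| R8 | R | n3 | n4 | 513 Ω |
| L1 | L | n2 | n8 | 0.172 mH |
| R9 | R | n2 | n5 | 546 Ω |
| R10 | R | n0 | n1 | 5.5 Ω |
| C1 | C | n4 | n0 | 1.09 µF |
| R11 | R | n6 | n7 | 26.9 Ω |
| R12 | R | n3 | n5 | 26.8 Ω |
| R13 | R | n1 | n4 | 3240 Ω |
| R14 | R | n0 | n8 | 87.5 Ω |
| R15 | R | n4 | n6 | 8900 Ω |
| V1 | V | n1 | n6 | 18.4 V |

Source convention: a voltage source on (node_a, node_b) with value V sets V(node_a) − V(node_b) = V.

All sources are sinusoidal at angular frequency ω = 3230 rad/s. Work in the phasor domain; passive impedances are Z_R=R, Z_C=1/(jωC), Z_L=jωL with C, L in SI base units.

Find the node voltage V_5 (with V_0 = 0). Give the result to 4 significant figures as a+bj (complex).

MNA unknowns: 8 node voltages V₁..V_8 plus 1 source current (V1)
R1: Y=0.2375+0.000j on G[3,8]
R2: Y=0.004484+0.000j on G[6,7]
R3: Y=0.008850+0.000j on G[5,6]
R4: Y=0.008333+0.000j on G[8,2]
R5: Y=0.07519+0.000j on G[5,7]
R6: Y=0.001104+0.000j on G[0,4]
R7: Y=0.0001592+0.000j on G[0,8]
R8: Y=0.001949+0.000j on G[3,4]
L1: Y=0.000-1.800j on G[2,8]
R9: Y=0.001832+0.000j on G[2,5]
R10: Y=0.1818+0.000j on G[0,1]
C1: Y=0.000+0.003521j on G[4,0]
R11: Y=0.03717+0.000j on G[6,7]
R12: Y=0.03731+0.000j on G[3,5]
R13: Y=0.0003086+0.000j on G[1,4]
R14: Y=0.01143+0.000j on G[0,8]
R15: Y=0.0001124+0.000j on G[4,6]
V1: row V1−V6=18.4, i_V1 at 1,6
solve → V1=0.7293+0.02721j, V2=-10.14+0.2047j, V3=-10.61+0.2194j, V4=-3.124+3.292j, V5=-13.96+0.1274j, V6=-17.67+0.02721j, V7=-15.29+0.09169j, V8=-10.14+0.2086j
aux → i_V1=-0.1338-0.003940j

-13.96+0.1274j V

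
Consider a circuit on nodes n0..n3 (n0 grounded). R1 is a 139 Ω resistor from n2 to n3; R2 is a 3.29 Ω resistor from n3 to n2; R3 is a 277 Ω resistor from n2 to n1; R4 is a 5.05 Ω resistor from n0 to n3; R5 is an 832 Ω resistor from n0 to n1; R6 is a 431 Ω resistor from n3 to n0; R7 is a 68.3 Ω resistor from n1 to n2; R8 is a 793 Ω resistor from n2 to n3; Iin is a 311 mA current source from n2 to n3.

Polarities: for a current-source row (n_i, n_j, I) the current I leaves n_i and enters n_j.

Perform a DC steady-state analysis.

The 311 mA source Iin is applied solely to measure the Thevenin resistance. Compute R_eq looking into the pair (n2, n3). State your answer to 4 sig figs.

R_eq = 3.190 Ω

Apply KCL at each of the 3 non-ground nodes and solve the resulting linear system.
Node n1: branches {R3, R5, R7} → V_1 = -0.9254
Node n2: branches {R1, R2, R3, R7, R8, Iin} → V_2 = -0.9864
Node n3: branches {R1, R2, R4, R6, R8, Iin} → V_3 = 0.005552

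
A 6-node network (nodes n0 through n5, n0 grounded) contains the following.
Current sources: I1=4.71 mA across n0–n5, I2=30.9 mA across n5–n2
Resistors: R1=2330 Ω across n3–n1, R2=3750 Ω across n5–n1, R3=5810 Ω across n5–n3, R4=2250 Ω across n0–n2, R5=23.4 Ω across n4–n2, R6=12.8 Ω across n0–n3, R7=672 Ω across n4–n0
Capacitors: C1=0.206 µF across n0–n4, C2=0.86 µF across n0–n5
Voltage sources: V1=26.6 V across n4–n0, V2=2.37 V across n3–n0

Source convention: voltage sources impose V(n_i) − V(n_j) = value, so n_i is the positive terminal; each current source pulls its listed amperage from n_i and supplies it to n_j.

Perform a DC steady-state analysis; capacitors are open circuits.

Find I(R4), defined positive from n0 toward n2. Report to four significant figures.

-0.01202 A

MNA unknowns: 5 node voltages V₁..V_5 plus 2 source currents (V1, V2)
I1: z[0]−=0.00471, z[5]+=0.00471
R1: Y=0.0004292 on G[3,1]
R2: Y=0.0002667 on G[5,1]
R3: Y=0.0001721 on G[5,3]
C1: Y=0.000 on G[0,4]
R4: Y=0.0004444 on G[0,2]
R5: Y=0.04274 on G[4,2]
R6: Y=0.07812 on G[0,3]
I2: z[5]−=0.0309, z[2]+=0.0309
R7: Y=0.001488 on G[4,0]
C2: Y=0.000 on G[0,5]
V1: row V4−V0=26.6, i_V1 at 4,0
V2: row V3−V0=2.37, i_V2 at 3,0
solve → V1=-27.45, V2=27.04, V3=2.370, V4=26.60, V5=-75.44
aux → i_V1=-0.02070, i_V2=-0.2113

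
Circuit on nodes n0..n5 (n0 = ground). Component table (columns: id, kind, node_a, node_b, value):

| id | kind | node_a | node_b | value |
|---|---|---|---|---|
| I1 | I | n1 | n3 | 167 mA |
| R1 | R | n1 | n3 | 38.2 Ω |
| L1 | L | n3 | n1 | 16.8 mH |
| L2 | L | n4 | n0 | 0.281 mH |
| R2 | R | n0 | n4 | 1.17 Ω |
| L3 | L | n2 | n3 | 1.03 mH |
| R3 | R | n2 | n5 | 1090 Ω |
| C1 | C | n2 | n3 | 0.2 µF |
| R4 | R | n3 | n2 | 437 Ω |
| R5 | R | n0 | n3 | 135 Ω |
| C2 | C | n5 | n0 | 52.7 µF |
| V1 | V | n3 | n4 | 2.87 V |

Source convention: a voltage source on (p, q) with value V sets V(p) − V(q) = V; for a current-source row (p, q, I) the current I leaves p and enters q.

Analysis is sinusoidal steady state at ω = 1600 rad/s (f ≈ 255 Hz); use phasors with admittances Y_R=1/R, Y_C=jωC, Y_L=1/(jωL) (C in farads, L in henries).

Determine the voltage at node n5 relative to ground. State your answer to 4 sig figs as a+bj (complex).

MNA unknowns: 5 node voltages V₁..V_5 plus 1 source current (V1)
I1: z[1]−=0.167, z[3]+=0.167
R1: Y=0.02618+0.000j on G[1,3]
L1: Y=0.000-0.03720j on G[3,1]
L2: Y=0.000-2.224j on G[4,0]
R2: Y=0.8547+0.000j on G[0,4]
L3: Y=0.000-0.6068j on G[2,3]
R3: Y=0.0009174+0.000j on G[2,5]
C1: Y=0.000+0.0003200j on G[2,3]
R4: Y=0.002288+0.000j on G[3,2]
R5: Y=0.007407+0.000j on G[0,3]
C2: Y=0.000+0.08432j on G[5,0]
V1: row V3−V4=2.87, i_V1 at 3,4
solve → V1=0.7537-3.012j, V2=2.866-0.01368j, V3=2.866-0.009340j, V4=-0.003613-0.009340j, V5=0.0001905-0.03119j
aux → i_V1=-0.02386+5.312e-05j

0.0001905-0.03119j V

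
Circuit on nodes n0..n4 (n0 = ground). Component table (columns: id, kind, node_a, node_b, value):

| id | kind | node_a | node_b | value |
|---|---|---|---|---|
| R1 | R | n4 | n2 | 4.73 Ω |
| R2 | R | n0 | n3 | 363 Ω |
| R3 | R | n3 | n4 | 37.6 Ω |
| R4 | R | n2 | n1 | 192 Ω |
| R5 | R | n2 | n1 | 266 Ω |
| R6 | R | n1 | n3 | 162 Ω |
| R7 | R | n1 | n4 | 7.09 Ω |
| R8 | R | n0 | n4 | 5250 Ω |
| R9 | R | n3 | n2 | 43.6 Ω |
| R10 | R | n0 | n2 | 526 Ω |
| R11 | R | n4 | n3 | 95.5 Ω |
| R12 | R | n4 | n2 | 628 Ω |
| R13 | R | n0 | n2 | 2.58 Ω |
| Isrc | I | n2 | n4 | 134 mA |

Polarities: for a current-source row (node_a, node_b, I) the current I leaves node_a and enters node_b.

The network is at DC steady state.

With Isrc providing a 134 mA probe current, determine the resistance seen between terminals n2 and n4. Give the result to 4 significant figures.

R_eq = 4.211 Ω

Element admittances at DC:
  Y(R1) = 0.2114 S between n4,n2
  Y(R2) = 0.002755 S between n0,n3
  Y(R3) = 0.02660 S between n3,n4
  Y(R4) = 0.005208 S between n2,n1
  Y(R5) = 0.003759 S between n2,n1
  Y(R6) = 0.006173 S between n1,n3
  Y(R7) = 0.1410 S between n1,n4
  Y(R8) = 0.0001905 S between n0,n4
  Y(R9) = 0.02294 S between n3,n2
  Y(R10) = 0.001901 S between n0,n2
  Y(R11) = 0.01047 S between n4,n3
  Y(R12) = 0.001592 S between n4,n2
  Y(R13) = 0.3876 S between n0,n2
  Isrc: injects 0.134 A into n4 (from n2)
Assemble and solve the 4×4 MNA system:
  V(n1)=0.5207  V(n2)=-0.002734  V(n3)=0.3477  V(n4)=0.5616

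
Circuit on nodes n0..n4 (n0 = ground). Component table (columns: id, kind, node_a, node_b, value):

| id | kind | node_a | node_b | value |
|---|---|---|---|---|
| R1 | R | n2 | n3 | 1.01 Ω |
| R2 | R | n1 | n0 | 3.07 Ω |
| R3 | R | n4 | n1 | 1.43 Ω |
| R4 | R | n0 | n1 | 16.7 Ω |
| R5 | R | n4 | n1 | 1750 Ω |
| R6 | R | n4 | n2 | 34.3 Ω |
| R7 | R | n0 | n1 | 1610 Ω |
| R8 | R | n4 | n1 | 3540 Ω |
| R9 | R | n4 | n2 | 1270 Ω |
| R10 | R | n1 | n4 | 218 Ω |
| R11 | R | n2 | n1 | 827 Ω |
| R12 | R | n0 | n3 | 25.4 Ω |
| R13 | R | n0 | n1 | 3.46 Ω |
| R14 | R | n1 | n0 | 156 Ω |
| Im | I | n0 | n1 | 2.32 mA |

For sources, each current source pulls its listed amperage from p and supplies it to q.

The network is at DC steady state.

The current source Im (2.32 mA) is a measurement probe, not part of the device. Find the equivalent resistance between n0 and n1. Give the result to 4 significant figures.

Apply KCL at each of the 4 non-ground nodes and solve the resulting linear system.
Node n1: branches {R2, R3, R4, R5, R7, R8, R10, R11, R13, R14, Im} → V_1 = 0.003322
Node n2: branches {R1, R6, R9, R11} → V_2 = 0.001467
Node n3: branches {R1, R12} → V_3 = 0.001411
Node n4: branches {R3, R5, R6, R8, R9, R10} → V_4 = 0.003246

R_eq = 1.432 Ω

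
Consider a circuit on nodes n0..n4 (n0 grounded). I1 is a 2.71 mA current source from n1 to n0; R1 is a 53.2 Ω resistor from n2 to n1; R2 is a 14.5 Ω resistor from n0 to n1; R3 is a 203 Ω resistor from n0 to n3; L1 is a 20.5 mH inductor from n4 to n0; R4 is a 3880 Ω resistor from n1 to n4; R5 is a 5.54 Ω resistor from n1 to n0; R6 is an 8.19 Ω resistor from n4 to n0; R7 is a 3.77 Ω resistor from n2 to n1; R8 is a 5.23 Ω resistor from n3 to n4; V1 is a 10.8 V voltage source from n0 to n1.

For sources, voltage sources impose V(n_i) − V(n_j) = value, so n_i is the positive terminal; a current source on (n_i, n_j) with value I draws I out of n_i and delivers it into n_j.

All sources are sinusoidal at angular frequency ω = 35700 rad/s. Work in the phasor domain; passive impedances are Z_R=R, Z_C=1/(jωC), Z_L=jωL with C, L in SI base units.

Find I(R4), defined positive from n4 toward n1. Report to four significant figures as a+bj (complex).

Element admittances at ω=35700 rad/s:
  I1: injects 0.00271 A into n0 (from n1)
  Y(R1) = 0.01880+0.000j S between n2,n1
  Y(R2) = 0.06897+0.000j S between n0,n1
  Y(R3) = 0.004926+0.000j S between n0,n3
  Y(L1) = 0.000-0.001366j S between n4,n0
  Y(R4) = 0.0002577+0.000j S between n1,n4
  Y(R5) = 0.1805+0.000j S between n1,n0
  Y(R6) = 0.1221+0.000j S between n4,n0
  Y(R7) = 0.2653+0.000j S between n2,n1
  Y(R8) = 0.1912+0.000j S between n3,n4
  V1: constraint V(n0)−V(n1) = 10.8
Assemble and solve the 5×5 MNA system:
  V(n1)=-10.80+0.000j  V(n2)=-10.80+0.000j  V(n3)=-0.02134-0.0002293j  V(n4)=-0.02189-0.0002352j
  i(V1)=-2.694+6.062e-08j

0.002778-6.062e-08j A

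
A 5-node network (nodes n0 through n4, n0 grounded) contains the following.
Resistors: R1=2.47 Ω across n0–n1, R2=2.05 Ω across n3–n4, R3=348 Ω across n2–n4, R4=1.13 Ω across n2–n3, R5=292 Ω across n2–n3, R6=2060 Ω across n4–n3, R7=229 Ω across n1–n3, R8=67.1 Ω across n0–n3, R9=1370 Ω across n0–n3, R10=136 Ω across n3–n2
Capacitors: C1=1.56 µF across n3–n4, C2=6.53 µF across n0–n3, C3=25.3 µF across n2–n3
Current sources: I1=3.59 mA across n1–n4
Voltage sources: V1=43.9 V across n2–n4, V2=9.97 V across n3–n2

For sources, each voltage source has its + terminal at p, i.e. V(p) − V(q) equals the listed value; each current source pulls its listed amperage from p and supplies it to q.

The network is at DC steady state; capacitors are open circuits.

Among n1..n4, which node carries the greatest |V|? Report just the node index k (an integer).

Element admittances at DC:
  Y(R1) = 0.4049 S between n0,n1
  Y(R2) = 0.4878 S between n3,n4
  Y(C1) = 0.000 S between n3,n4
  Y(R3) = 0.002874 S between n2,n4
  Y(R4) = 0.8850 S between n2,n3
  Y(R5) = 0.003425 S between n2,n3
  Y(R6) = 0.0004854 S between n4,n3
  I1: injects 0.00359 A into n4 (from n1)
  Y(C2) = 0.000 S between n0,n3
  Y(R7) = 0.004367 S between n1,n3
  Y(R8) = 0.01490 S between n0,n3
  Y(C3) = 0.000 S between n2,n3
  Y(R9) = 0.0007299 S between n0,n3
  Y(R10) = 0.007353 S between n3,n2
  V1: constraint V(n2)−V(n4) = 43.9
  V2: constraint V(n3)−V(n2) = 9.97
Assemble and solve the 6×6 MNA system:
  V(n1)=-0.006873  V(n2)=-9.792  V(n3)=0.1780  V(n4)=-53.69
  i(V1)=-26.43  i(V2)=-35.24

4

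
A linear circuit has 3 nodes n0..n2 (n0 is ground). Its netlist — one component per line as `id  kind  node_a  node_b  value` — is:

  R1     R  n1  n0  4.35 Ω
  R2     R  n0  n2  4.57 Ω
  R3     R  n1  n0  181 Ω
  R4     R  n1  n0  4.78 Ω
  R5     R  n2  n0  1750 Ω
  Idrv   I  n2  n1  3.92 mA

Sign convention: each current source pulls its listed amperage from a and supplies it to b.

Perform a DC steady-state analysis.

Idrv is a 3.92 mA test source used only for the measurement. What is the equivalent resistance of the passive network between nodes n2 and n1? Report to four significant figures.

R_eq = 6.807 Ω

Element admittances at DC:
  Y(R1) = 0.2299 S between n1,n0
  Y(R2) = 0.2188 S between n0,n2
  Y(R3) = 0.005525 S between n1,n0
  Y(R4) = 0.2092 S between n1,n0
  Y(R5) = 0.0005714 S between n2,n0
  Idrv: injects 0.00392 A into n1 (from n2)
Assemble and solve the 2×2 MNA system:
  V(n1)=0.008817  V(n2)=-0.01787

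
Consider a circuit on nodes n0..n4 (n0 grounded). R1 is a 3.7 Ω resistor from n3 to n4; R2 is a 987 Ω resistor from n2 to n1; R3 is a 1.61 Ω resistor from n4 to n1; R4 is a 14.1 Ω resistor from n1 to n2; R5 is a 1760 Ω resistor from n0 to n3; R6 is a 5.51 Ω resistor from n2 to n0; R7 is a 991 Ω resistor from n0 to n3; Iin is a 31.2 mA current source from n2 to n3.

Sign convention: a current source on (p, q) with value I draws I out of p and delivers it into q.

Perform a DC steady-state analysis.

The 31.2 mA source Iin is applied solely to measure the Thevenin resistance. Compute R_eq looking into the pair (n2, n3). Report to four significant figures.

R_eq = 18.65 Ω

Element admittances at DC:
  Y(R1) = 0.2703 S between n3,n4
  Y(R2) = 0.001013 S between n2,n1
  Y(R3) = 0.6211 S between n4,n1
  Y(R4) = 0.07092 S between n1,n2
  Y(R5) = 0.0005682 S between n0,n3
  Y(R6) = 0.1815 S between n2,n0
  Y(R7) = 0.001009 S between n0,n3
  Iin: injects 0.0312 A into n3 (from n2)
Assemble and solve the 4×4 MNA system:
  V(n1)=0.4161  V(n2)=-0.005014  V(n3)=0.5769  V(n4)=0.4648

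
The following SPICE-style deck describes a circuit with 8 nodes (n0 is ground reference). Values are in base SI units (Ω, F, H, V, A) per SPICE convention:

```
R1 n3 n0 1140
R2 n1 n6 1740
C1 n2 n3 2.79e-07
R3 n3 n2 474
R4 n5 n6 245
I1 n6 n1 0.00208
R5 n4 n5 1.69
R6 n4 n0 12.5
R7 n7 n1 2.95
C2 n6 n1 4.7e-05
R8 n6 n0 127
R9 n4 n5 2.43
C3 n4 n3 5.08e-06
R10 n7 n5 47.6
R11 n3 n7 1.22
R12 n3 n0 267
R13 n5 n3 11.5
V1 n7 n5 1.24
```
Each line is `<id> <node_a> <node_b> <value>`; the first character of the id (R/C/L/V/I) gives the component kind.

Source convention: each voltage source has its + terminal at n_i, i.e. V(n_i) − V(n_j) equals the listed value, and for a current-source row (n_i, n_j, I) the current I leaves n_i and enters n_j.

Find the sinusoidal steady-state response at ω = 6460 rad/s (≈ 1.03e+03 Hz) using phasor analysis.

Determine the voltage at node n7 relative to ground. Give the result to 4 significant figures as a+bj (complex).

MNA unknowns: 7 node voltages V₁..V_7 plus 1 source current (V1)
R1: Y=0.0008772+0.000j on G[3,0]
R2: Y=0.0005747+0.000j on G[1,6]
C1: Y=0.000+0.001802j on G[2,3]
R3: Y=0.002110+0.000j on G[3,2]
R4: Y=0.004082+0.000j on G[5,6]
I1: z[6]−=0.00208, z[1]+=0.00208
R5: Y=0.5917+0.000j on G[4,5]
R6: Y=0.08000+0.000j on G[4,0]
R7: Y=0.3390+0.000j on G[7,1]
C2: Y=0.000+0.3036j on G[6,1]
R8: Y=0.007874+0.000j on G[6,0]
R9: Y=0.4115+0.000j on G[4,5]
C3: Y=0.000+0.03282j on G[4,3]
R10: Y=0.02101+0.000j on G[7,5]
R11: Y=0.8197+0.000j on G[3,7]
R12: Y=0.003745+0.000j on G[3,0]
R13: Y=0.08696+0.000j on G[5,3]
V1: row V7−V5=1.24, i_V1 at 7,5
solve → V1=1.031-0.03403j, V2=0.9428-0.07248j, V3=0.9428-0.07248j, V4=-0.1558+0.002646j, V5=-0.1707-0.03308j, V6=1.030+0.01566j, V7=1.069-0.03308j
aux → i_V1=-0.1427-0.03262j

1.069-0.03308j V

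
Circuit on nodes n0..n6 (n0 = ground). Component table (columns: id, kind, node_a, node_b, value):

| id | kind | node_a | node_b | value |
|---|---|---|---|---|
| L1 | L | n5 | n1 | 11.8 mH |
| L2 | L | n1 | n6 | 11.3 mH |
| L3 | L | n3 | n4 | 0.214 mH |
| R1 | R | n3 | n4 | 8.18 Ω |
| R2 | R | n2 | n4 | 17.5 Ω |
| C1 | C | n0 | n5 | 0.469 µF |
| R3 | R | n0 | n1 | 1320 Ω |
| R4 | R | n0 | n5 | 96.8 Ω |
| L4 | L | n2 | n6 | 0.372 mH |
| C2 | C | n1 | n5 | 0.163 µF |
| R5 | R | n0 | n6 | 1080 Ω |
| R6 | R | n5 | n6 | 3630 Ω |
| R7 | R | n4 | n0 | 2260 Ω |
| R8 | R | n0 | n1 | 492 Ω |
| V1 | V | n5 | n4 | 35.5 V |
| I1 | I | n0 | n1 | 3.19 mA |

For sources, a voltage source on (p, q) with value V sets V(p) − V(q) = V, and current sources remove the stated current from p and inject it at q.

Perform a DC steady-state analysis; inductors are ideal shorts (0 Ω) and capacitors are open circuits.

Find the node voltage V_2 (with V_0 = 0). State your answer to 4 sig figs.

Apply KCL at each of the 6 non-ground nodes and solve the resulting linear system.
Node n1: branches {L1, L2, R3, C2, R8, I1} → V_1 = 1.304
Node n2: branches {R2, L4} → V_2 = 1.304
Node n3: branches {L3, R1} → V_3 = -34.20
Node n4: branches {L3, R1, R2, R7, V1} → V_4 = -34.20
Node n5: branches {L1, C1, R4, C2, R6, V1} → V_5 = 1.304
Node n6: branches {L2, L4, R5, R6} → V_6 = 1.304
Source currents: i(L1)=2.030, i(L2)=2.030, i(L3)=0.000, i(L4)=-2.029, i(V1)=-2.044

1.304 V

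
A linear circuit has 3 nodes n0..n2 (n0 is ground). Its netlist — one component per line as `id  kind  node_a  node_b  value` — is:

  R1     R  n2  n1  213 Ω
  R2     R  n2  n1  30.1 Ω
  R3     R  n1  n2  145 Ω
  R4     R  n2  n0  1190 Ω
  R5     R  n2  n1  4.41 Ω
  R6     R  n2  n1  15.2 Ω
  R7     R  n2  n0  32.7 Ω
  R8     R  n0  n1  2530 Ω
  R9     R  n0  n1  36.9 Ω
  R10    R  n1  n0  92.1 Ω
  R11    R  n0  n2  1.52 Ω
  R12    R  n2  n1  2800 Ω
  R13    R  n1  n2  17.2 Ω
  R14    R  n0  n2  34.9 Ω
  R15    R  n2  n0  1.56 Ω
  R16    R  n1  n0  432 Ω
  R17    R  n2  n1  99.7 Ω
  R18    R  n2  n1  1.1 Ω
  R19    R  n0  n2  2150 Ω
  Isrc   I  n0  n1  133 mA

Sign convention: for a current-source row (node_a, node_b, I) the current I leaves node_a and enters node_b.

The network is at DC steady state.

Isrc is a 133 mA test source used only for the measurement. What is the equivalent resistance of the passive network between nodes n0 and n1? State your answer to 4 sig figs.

R_eq = 1.410 Ω

MNA unknowns: 2 node voltages V₁..V_2
R1: Y=0.004695 on G[2,1]
R2: Y=0.03322 on G[2,1]
R3: Y=0.006897 on G[1,2]
R4: Y=0.0008403 on G[2,0]
R5: Y=0.2268 on G[2,1]
R6: Y=0.06579 on G[2,1]
R7: Y=0.03058 on G[2,0]
R8: Y=0.0003953 on G[0,1]
R9: Y=0.02710 on G[0,1]
R10: Y=0.01086 on G[1,0]
R11: Y=0.6579 on G[0,2]
R12: Y=0.0003571 on G[2,1]
R13: Y=0.05814 on G[1,2]
R14: Y=0.02865 on G[0,2]
R15: Y=0.6410 on G[2,0]
R16: Y=0.002315 on G[1,0]
R17: Y=0.01003 on G[2,1]
R18: Y=0.9091 on G[2,1]
R19: Y=0.0004651 on G[0,2]
Isrc: z[0]−=0.133, z[1]+=0.133
solve → V1=0.1876, V2=0.09222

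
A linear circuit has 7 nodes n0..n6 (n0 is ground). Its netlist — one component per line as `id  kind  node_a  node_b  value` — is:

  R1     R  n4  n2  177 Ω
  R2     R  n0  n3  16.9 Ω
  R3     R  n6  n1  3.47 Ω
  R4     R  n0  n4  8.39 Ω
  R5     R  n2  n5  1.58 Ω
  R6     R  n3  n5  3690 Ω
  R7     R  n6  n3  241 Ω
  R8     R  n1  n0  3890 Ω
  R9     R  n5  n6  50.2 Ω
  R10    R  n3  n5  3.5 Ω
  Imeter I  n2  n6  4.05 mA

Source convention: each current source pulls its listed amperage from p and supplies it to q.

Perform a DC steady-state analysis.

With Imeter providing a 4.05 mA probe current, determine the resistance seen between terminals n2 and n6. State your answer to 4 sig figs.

R_eq = 42.78 Ω

Apply KCL at each of the 6 non-ground nodes and solve the resulting linear system.
Node n1: branches {R3, R8} → V_1 = 0.1645
Node n2: branches {R1, R5, Imeter} → V_2 = -0.008626
Node n3: branches {R2, R6, R7, R10} → V_3 = 7.183e-05
Node n4: branches {R1, R4} → V_4 = -0.0003904
Node n5: branches {R5, R6, R9, R10} → V_5 = -0.002301
Node n6: branches {R3, R7, R9, Imeter} → V_6 = 0.1646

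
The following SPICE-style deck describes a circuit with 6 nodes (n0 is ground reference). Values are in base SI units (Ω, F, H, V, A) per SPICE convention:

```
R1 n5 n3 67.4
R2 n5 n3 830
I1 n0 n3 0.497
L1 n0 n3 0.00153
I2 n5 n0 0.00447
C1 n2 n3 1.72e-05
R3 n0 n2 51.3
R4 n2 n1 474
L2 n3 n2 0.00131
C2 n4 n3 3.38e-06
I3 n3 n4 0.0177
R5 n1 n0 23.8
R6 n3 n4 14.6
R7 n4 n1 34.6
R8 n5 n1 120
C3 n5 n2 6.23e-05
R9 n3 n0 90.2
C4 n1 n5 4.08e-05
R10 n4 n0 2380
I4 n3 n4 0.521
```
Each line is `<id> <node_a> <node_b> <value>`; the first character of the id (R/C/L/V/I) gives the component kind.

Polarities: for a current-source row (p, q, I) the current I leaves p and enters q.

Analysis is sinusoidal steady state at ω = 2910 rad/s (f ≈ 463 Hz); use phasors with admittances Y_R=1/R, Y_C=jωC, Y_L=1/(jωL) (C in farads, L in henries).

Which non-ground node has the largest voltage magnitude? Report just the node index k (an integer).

4

Apply KCL at each of the 5 non-ground nodes and solve the resulting linear system.
Node n1: branches {R4, R5, R7, R8, C4} → V_1 = 0.6103+0.7290j
Node n2: branches {C1, R3, R4, L2, C3} → V_2 = 0.7650+2.471j
Node n3: branches {R1, R2, I1, L1, C1, L2, C2, I3, R6, R9, I4} → V_3 = 0.4505+1.979j
Node n4: branches {C2, I3, R6, R7, R10, I4} → V_4 = 5.910+1.052j
Node n5: branches {R1, R2, I2, R8, C3, C4} → V_5 = 0.6827+1.811j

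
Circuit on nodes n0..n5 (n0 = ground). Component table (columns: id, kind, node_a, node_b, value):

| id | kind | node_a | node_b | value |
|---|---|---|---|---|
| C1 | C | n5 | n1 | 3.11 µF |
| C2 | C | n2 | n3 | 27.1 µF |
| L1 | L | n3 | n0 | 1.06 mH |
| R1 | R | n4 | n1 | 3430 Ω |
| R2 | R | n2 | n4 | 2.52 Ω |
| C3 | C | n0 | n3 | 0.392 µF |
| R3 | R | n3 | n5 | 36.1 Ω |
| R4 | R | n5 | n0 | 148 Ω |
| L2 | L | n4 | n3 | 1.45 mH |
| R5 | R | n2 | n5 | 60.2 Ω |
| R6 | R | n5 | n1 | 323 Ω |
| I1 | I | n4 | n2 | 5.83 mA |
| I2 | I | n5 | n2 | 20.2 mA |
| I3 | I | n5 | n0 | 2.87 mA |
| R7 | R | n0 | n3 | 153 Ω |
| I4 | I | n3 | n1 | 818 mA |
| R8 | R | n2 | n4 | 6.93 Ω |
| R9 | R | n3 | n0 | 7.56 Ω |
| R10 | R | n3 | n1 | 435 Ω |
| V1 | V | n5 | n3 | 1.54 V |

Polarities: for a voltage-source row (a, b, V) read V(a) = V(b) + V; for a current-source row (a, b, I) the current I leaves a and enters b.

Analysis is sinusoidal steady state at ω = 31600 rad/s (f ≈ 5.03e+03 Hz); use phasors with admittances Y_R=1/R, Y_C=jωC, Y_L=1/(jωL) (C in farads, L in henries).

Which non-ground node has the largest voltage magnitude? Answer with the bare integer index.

Apply KCL at each of the 5 non-ground nodes and solve the resulting linear system.
Node n1: branches {C1, R1, R6, I4, R10} → V_1 = 1.928-8.266j
Node n2: branches {C2, R2, R5, I1, I2, R8} → V_2 = -0.09185-0.06652j
Node n3: branches {C2, L1, C3, R3, L2, R7, I4, R9, R10, V1} → V_3 = -0.08990-0.01079j
Node n4: branches {R1, R2, L2, I1, R8} → V_4 = -0.09909-0.07130j
Node n5: branches {C1, R3, R4, R5, R6, I2, I3, V1} → V_5 = 1.450-0.01079j
Source currents: i(V1)=0.7116+0.02051j

1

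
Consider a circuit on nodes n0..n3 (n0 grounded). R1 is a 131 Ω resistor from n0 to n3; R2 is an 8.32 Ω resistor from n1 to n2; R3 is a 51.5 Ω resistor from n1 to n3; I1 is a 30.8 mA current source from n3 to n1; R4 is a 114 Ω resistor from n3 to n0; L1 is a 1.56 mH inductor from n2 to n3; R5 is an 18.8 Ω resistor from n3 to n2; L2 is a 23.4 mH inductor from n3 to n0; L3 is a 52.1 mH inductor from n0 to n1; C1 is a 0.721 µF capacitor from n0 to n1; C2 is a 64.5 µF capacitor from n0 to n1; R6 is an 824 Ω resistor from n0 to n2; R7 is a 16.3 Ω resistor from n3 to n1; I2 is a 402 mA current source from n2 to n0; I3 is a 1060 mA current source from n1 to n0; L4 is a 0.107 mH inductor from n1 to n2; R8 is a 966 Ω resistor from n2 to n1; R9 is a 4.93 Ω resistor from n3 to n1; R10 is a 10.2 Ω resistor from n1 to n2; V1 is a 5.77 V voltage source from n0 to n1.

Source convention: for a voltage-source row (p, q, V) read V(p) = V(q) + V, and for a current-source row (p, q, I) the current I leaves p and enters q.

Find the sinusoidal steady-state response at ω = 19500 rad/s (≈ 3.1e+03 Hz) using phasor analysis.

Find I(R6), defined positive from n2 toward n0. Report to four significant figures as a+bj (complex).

-0.007376-0.0007325j A

Apply KCL at each of the 3 non-ground nodes and solve the resulting linear system.
Node n1: branches {R2, R3, I1, L3, C1, C2, R7, I3, L4, R8, R9, R10, V1} → V_1 = -5.770+0.000j
Node n2: branches {R2, L1, R5, R6, I2, L4, R8, R10} → V_2 = -6.078-0.6036j
Node n3: branches {R1, R3, I1, R4, L1, R5, L2, R7, R9} → V_3 = -5.683-0.08941j
Source currents: i(V1)=1.361-7.322j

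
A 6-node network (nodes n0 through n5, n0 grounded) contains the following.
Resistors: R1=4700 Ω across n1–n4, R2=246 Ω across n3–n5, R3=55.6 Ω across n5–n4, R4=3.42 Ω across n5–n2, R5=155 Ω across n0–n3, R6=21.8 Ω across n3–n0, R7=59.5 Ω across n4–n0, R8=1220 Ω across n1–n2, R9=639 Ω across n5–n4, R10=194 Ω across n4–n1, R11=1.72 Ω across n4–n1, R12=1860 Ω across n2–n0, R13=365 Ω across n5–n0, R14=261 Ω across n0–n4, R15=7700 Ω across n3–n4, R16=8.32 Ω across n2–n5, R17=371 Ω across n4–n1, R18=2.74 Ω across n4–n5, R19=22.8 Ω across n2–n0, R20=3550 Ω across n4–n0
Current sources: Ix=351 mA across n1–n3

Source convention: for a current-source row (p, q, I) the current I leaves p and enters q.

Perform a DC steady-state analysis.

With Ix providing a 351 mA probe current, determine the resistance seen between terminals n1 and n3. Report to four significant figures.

R_eq = 33.31 Ω

MNA unknowns: 5 node voltages V₁..V_5
R1: Y=0.0002128 on G[1,4]
R2: Y=0.004065 on G[3,5]
R3: Y=0.01799 on G[5,4]
R4: Y=0.2924 on G[5,2]
R5: Y=0.006452 on G[0,3]
R6: Y=0.04587 on G[3,0]
R7: Y=0.01681 on G[4,0]
R8: Y=0.0008197 on G[1,2]
R9: Y=0.001565 on G[5,4]
R10: Y=0.005155 on G[4,1]
R11: Y=0.5814 on G[4,1]
R12: Y=0.0005376 on G[2,0]
R13: Y=0.002740 on G[5,0]
R14: Y=0.003831 on G[0,4]
R15: Y=0.0001299 on G[3,4]
R16: Y=0.1202 on G[2,5]
R17: Y=0.002695 on G[4,1]
R18: Y=0.3650 on G[4,5]
R19: Y=0.04386 on G[2,0]
R20: Y=0.0002817 on G[4,0]
Ix: z[1]−=0.351, z[3]+=0.351
solve → V1=-5.824, V2=-4.165, V3=5.867, V4=-5.231, V5=-4.610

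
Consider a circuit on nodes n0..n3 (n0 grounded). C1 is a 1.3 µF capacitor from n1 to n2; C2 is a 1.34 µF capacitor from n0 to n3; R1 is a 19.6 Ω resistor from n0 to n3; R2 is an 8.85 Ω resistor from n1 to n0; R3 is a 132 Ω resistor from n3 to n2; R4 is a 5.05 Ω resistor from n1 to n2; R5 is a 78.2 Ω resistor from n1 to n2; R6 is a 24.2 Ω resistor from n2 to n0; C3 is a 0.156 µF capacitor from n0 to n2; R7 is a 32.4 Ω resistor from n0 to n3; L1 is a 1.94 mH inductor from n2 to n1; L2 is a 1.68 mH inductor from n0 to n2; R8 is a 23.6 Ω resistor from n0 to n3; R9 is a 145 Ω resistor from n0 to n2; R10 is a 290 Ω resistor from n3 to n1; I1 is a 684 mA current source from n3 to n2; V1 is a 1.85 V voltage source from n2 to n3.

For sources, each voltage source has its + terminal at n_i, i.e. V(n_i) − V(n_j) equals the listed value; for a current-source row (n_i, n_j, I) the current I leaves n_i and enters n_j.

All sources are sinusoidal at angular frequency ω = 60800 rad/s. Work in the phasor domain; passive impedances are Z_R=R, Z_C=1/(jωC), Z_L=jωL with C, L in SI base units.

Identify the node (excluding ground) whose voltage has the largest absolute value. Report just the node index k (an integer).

2

Apply KCL at each of the 3 non-ground nodes and solve the resulting linear system.
Node n1: branches {C1, R2, R4, R5, L1, R10} → V_1 = 0.6482+0.2365j
Node n2: branches {C1, R3, R4, R5, R6, C3, L1, L2, R9, I1, V1} → V_2 = 1.020+0.2387j
Node n3: branches {C2, R1, R3, R7, R8, R10, I1, V1} → V_3 = -0.8295+0.2387j
Source currents: i(V1)=0.5424-0.03792j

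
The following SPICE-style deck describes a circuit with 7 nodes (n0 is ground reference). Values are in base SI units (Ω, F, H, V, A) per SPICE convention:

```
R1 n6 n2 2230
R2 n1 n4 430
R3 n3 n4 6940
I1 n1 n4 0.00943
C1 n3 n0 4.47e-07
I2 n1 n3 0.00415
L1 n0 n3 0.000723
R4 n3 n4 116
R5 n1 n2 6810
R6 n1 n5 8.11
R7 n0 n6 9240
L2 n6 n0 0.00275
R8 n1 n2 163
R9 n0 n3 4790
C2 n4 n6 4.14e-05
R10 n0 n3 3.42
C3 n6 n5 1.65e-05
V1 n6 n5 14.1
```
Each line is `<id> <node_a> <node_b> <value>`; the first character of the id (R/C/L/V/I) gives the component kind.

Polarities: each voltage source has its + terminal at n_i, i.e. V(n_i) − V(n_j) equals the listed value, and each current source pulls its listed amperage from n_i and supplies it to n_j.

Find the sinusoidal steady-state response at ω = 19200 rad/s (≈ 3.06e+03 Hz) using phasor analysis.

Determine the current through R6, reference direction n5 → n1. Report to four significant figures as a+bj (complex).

Element admittances at ω=19200 rad/s:
  Y(R1) = 0.0004484+0.000j S between n6,n2
  Y(R2) = 0.002326+0.000j S between n1,n4
  Y(R3) = 0.0001441+0.000j S between n3,n4
  I1: injects 0.00943 A into n4 (from n1)
  Y(C1) = 0.000+0.008582j S between n3,n0
  I2: injects 0.00415 A into n3 (from n1)
  Y(L1) = 0.000-0.07204j S between n0,n3
  Y(R4) = 0.008621+0.000j S between n3,n4
  Y(R5) = 0.0001468+0.000j S between n1,n2
  Y(R6) = 0.1233+0.000j S between n1,n5
  Y(R7) = 0.0001082+0.000j S between n0,n6
  Y(L2) = 0.000-0.01894j S between n6,n0
  Y(R8) = 0.006135+0.000j S between n1,n2
  Y(R9) = 0.0002088+0.000j S between n0,n3
  Y(C2) = 0.000+0.7949j S between n4,n6
  Y(R10) = 0.2924+0.000j S between n0,n3
  Y(C3) = 0.000+0.3168j S between n6,n5
  V1: constraint V(n6)−V(n5) = 14.1
Assemble and solve the 7×7 MNA system:
  V(n1)=-13.97-0.1805j  V(n2)=-13.05-0.1805j  V(n3)=0.01215-0.001893j  V(n4)=-0.06940-0.1531j  V(n5)=-14.17-0.1810j  V(n6)=-0.07099-0.1810j
  i(V1)=-0.02457-4.467j

-0.02457-6.350e-05j A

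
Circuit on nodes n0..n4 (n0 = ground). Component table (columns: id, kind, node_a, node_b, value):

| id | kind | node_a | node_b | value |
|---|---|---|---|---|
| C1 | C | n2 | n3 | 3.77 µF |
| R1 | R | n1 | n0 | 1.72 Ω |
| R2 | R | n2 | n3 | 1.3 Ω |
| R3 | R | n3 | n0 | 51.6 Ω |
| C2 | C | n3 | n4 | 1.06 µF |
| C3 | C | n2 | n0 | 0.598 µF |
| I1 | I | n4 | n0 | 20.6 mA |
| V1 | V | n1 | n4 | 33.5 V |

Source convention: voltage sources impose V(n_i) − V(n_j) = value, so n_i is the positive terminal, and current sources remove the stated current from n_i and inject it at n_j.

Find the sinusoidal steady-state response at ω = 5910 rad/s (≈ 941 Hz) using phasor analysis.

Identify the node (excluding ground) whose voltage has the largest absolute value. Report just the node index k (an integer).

Element admittances at ω=5910 rad/s:
  Y(C1) = 0.000+0.02228j S between n2,n3
  Y(R1) = 0.5814+0.000j S between n1,n0
  Y(R2) = 0.7692+0.000j S between n2,n3
  Y(R3) = 0.01938+0.000j S between n3,n0
  Y(C2) = 0.000+0.006265j S between n3,n4
  Y(C3) = 0.000+0.003534j S between n2,n0
  I1: injects 0.0206 A into n0 (from n4)
  V1: constraint V(n1)−V(n4) = 33.5
Assemble and solve the 5×5 MNA system:
  V(n1)=0.06021+0.3126j  V(n2)=-4.466-8.542j  V(n3)=-4.427-8.564j  V(n4)=-33.44+0.3126j
  i(V1)=-0.03501-0.1818j

4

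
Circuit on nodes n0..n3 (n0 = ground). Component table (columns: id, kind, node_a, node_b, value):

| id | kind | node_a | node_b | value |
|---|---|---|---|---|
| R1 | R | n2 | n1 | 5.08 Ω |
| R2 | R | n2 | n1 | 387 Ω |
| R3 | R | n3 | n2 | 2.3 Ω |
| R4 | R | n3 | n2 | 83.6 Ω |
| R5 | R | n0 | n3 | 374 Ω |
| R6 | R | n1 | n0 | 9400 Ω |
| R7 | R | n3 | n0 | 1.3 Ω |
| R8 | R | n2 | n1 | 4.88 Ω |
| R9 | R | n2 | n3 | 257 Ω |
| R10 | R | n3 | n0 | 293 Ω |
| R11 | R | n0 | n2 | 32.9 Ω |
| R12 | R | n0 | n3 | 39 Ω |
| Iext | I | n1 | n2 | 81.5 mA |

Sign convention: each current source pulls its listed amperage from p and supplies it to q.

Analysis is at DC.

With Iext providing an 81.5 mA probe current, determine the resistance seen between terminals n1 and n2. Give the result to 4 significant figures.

R_eq = 2.472 Ω

Element admittances at DC:
  Y(R1) = 0.1969 S between n2,n1
  Y(R2) = 0.002584 S between n2,n1
  Y(R3) = 0.4348 S between n3,n2
  Y(R4) = 0.01196 S between n3,n2
  Y(R5) = 0.002674 S between n0,n3
  Y(R6) = 0.0001064 S between n1,n0
  Y(R7) = 0.7692 S between n3,n0
  Y(R8) = 0.2049 S between n2,n1
  Y(R9) = 0.003891 S between n2,n3
  Y(R10) = 0.003413 S between n3,n0
  Y(R11) = 0.03040 S between n0,n2
  Y(R12) = 0.02564 S between n0,n3
  Iext: injects 0.0815 A into n2 (from n1)
Assemble and solve the 3×3 MNA system:
  V(n1)=-0.2014  V(n2)=6.722e-05  V(n3)=2.420e-05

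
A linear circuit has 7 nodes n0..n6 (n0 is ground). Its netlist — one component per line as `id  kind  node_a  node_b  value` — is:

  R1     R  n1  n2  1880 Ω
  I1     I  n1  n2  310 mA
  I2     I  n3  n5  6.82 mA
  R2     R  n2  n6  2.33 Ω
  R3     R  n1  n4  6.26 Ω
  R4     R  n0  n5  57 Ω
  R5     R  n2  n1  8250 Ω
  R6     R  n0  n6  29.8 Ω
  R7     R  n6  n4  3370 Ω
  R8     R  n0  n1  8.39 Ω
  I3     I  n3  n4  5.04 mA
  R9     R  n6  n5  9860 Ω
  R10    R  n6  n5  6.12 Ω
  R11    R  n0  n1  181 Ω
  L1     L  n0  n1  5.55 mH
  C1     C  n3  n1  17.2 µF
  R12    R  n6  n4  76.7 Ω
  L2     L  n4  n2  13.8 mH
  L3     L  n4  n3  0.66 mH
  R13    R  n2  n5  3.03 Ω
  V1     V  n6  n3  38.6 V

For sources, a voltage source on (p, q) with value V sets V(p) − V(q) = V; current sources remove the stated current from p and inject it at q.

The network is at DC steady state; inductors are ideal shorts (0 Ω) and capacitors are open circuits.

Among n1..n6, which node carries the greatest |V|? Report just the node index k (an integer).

MNA unknowns: 6 node voltages V₁..V_6 plus 4 source currents (L1, L2, L3, V1)
R1: Y=0.0005319 on G[1,2]
I1: z[1]−=0.31, z[2]+=0.31
I2: z[3]−=0.00682, z[5]+=0.00682
R2: Y=0.4292 on G[2,6]
R3: Y=0.1597 on G[1,4]
R4: Y=0.01754 on G[0,5]
R5: Y=0.0001212 on G[2,1]
R6: Y=0.03356 on G[0,6]
R7: Y=0.0002967 on G[6,4]
R8: Y=0.1192 on G[0,1]
I3: z[3]−=0.00504, z[4]+=0.00504
R9: Y=0.0001014 on G[6,5]
R10: Y=0.1634 on G[6,5]
R11: Y=0.005525 on G[0,1]
L1: row V0−V1=0, i_L1 at 0,1
C1: Y=0.000 on G[3,1]
R12: Y=0.01304 on G[6,4]
L2: row V4−V2=0, i_L2 at 4,2
L3: row V4−V3=0, i_L3 at 4,3
R13: Y=0.3300 on G[2,5]
V1: row V6−V3=38.6, i_V1 at 6,3
solve → V1=0.000, V2=-5.700, V3=-5.700, V4=-5.700, V5=6.857, V6=32.90
aux → i_L1=1.224, i_L2=-21.02, i_L3=22.46, i_V1=-22.44

6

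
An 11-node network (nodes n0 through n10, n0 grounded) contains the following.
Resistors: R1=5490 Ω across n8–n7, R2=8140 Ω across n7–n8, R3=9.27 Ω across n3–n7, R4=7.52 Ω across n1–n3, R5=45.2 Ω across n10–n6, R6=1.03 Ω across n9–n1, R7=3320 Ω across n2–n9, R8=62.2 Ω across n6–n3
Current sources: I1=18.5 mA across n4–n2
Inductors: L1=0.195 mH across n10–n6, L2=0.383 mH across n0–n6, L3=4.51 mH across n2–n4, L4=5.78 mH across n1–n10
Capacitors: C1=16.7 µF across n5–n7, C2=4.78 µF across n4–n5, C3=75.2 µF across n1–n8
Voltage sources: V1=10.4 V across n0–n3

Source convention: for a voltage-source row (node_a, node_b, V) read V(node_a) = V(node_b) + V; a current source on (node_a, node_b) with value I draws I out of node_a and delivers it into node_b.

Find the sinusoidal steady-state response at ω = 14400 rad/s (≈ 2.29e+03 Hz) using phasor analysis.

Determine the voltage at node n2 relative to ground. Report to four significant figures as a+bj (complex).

-10.37+1.193j V

Element admittances at ω=14400 rad/s:
  Y(R1) = 0.0001821+0.000j S between n8,n7
  Y(R2) = 0.0001229+0.000j S between n7,n8
  Y(R3) = 0.1079+0.000j S between n3,n7
  Y(R4) = 0.1330+0.000j S between n1,n3
  I1: injects 0.0185 A into n2 (from n4)
  Y(L1) = 0.000-0.3561j S between n10,n6
  Y(R5) = 0.02212+0.000j S between n10,n6
  Y(L2) = 0.000-0.1813j S between n0,n6
  Y(C1) = 0.000+0.2405j S between n5,n7
  Y(R6) = 0.9709+0.000j S between n9,n1
  Y(C2) = 0.000+0.06883j S between n4,n5
  Y(L3) = 0.000-0.01540j S between n2,n4
  Y(C3) = 0.000+1.083j S between n1,n8
  Y(R7) = 0.0003012+0.000j S between n2,n9
  Y(R8) = 0.01608+0.000j S between n6,n3
  Y(L4) = 0.000-0.01201j S between n1,n10
  V1: constraint V(n0)−V(n3) = 10.4
Assemble and solve the 11×11 MNA system:
  V(n1)=-10.40-0.8415j  V(n2)=-10.37+1.193j  V(n3)=-10.40+0.000j  V(n4)=-10.41-0.007877j  V(n5)=-10.40-0.008000j  V(n6)=-0.6982-0.8603j  V(n7)=-10.40-0.008036j  V(n8)=-10.40-0.8415j  V(n9)=-10.40-0.8409j  V(n10)=-1.014-0.8407j
  i(V1)=-0.1560+0.1266j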